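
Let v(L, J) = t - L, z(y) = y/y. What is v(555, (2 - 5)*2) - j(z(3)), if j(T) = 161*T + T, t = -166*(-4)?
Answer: -53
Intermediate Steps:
z(y) = 1
t = 664
v(L, J) = 664 - L
j(T) = 162*T
v(555, (2 - 5)*2) - j(z(3)) = (664 - 1*555) - 162 = (664 - 555) - 1*162 = 109 - 162 = -53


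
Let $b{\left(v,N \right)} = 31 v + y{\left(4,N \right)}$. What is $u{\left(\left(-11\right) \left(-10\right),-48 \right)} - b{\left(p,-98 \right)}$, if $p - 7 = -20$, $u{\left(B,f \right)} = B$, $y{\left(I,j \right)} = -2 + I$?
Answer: $511$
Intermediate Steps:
$p = -13$ ($p = 7 - 20 = -13$)
$b{\left(v,N \right)} = 2 + 31 v$ ($b{\left(v,N \right)} = 31 v + \left(-2 + 4\right) = 31 v + 2 = 2 + 31 v$)
$u{\left(\left(-11\right) \left(-10\right),-48 \right)} - b{\left(p,-98 \right)} = \left(-11\right) \left(-10\right) - \left(2 + 31 \left(-13\right)\right) = 110 - \left(2 - 403\right) = 110 - -401 = 110 + 401 = 511$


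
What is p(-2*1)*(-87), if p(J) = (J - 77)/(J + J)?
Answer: -6873/4 ≈ -1718.3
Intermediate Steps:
p(J) = (-77 + J)/(2*J) (p(J) = (-77 + J)/((2*J)) = (-77 + J)*(1/(2*J)) = (-77 + J)/(2*J))
p(-2*1)*(-87) = ((-77 - 2*1)/(2*((-2*1))))*(-87) = ((1/2)*(-77 - 2)/(-2))*(-87) = ((1/2)*(-1/2)*(-79))*(-87) = (79/4)*(-87) = -6873/4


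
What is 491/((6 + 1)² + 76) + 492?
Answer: 61991/125 ≈ 495.93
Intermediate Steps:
491/((6 + 1)² + 76) + 492 = 491/(7² + 76) + 492 = 491/(49 + 76) + 492 = 491/125 + 492 = 61991/125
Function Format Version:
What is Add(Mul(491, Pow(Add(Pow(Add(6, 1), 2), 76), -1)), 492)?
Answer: Rational(61991, 125) ≈ 495.93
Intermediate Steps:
Add(Mul(491, Pow(Add(Pow(Add(6, 1), 2), 76), -1)), 492) = Add(Mul(491, Pow(Add(Pow(7, 2), 76), -1)), 492) = Add(Mul(491, Pow(Add(49, 76), -1)), 492) = Add(Mul(491, Pow(125, -1)), 492) = Add(Mul(491, Rational(1, 125)), 492) = Add(Rational(491, 125), 492) = Rational(61991, 125)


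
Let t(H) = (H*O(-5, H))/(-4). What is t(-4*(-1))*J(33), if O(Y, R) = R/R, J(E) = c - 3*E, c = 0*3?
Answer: 99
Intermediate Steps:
c = 0
J(E) = -3*E (J(E) = 0 - 3*E = -3*E)
O(Y, R) = 1
t(H) = -H/4 (t(H) = (H*1)/(-4) = H*(-¼) = -H/4)
t(-4*(-1))*J(33) = (-(-1)*(-1))*(-3*33) = -¼*4*(-99) = -1*(-99) = 99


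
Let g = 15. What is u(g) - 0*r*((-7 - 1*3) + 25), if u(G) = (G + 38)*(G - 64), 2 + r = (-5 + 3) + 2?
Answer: -2597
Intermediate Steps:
r = -2 (r = -2 + ((-5 + 3) + 2) = -2 + (-2 + 2) = -2 + 0 = -2)
u(G) = (-64 + G)*(38 + G) (u(G) = (38 + G)*(-64 + G) = (-64 + G)*(38 + G))
u(g) - 0*r*((-7 - 1*3) + 25) = (-2432 + 15² - 26*15) - 0*(-2)*((-7 - 1*3) + 25) = (-2432 + 225 - 390) - 0*((-7 - 3) + 25) = -2597 - 0*(-10 + 25) = -2597 - 0*15 = -2597 - 1*0 = -2597 + 0 = -2597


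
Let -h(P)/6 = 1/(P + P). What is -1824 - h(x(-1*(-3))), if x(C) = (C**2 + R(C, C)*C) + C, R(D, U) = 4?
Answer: -14591/8 ≈ -1823.9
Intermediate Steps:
x(C) = C**2 + 5*C (x(C) = (C**2 + 4*C) + C = C**2 + 5*C)
h(P) = -3/P (h(P) = -6/(P + P) = -6*1/(2*P) = -3/P)
-1824 - h(x(-1*(-3))) = -1824 - (-3)/((-1*(-3))*(5 - 1*(-3))) = -1824 - (-3)/(3*(5 + 3)) = -1824 - (-3)/(3*8) = -1824 - (-3)/24 = -1824 - 1*(-1/8) = -1824 + 1/8 = -14591/8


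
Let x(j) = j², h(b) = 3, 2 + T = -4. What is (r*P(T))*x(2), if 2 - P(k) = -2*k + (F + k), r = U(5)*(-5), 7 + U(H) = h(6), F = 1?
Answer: -400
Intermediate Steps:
T = -6 (T = -2 - 4 = -6)
U(H) = -4 (U(H) = -7 + 3 = -4)
r = 20 (r = -4*(-5) = 20)
P(k) = 1 + k (P(k) = 2 - (-2*k + (1 + k)) = 2 - (1 - k) = 2 + (-1 + k) = 1 + k)
(r*P(T))*x(2) = (20*(1 - 6))*2² = (20*(-5))*4 = -100*4 = -400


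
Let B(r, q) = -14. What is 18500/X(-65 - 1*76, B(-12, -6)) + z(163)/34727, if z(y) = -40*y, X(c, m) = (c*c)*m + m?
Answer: -12537135/49317301 ≈ -0.25421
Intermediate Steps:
X(c, m) = m + m*c² (X(c, m) = c²*m + m = m*c² + m = m + m*c²)
18500/X(-65 - 1*76, B(-12, -6)) + z(163)/34727 = 18500/((-14*(1 + (-65 - 1*76)²))) - 40*163/34727 = 18500/((-14*(1 + (-65 - 76)²))) - 6520*1/34727 = 18500/((-14*(1 + (-141)²))) - 6520/34727 = 18500/((-14*(1 + 19881))) - 6520/34727 = 18500/((-14*19882)) - 6520/34727 = 18500/(-278348) - 6520/34727 = 18500*(-1/278348) - 6520/34727 = -4625/69587 - 6520/34727 = -12537135/49317301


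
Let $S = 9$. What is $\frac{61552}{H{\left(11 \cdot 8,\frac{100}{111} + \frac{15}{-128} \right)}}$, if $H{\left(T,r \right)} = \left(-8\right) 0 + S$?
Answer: $\frac{61552}{9} \approx 6839.1$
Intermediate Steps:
$H{\left(T,r \right)} = 9$ ($H{\left(T,r \right)} = \left(-8\right) 0 + 9 = 0 + 9 = 9$)
$\frac{61552}{H{\left(11 \cdot 8,\frac{100}{111} + \frac{15}{-128} \right)}} = \frac{61552}{9}$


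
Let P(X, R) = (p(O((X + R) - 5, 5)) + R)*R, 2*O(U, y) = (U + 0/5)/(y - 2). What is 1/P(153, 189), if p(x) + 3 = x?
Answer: 2/91539 ≈ 2.1849e-5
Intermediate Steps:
O(U, y) = U/(2*(-2 + y)) (O(U, y) = ((U + 0/5)/(y - 2))/2 = ((U + 0*(1/5))/(-2 + y))/2 = ((U + 0)/(-2 + y))/2 = (U/(-2 + y))/2 = U/(2*(-2 + y)))
p(x) = -3 + x
P(X, R) = R*(-23/6 + X/6 + 7*R/6) (P(X, R) = ((-3 + ((X + R) - 5)/(2*(-2 + 5))) + R)*R = ((-3 + (1/2)*((R + X) - 5)/3) + R)*R = ((-3 + (1/2)*(-5 + R + X)*(1/3)) + R)*R = ((-3 + (-5/6 + R/6 + X/6)) + R)*R = ((-23/6 + R/6 + X/6) + R)*R = (-23/6 + X/6 + 7*R/6)*R = R*(-23/6 + X/6 + 7*R/6))
1/P(153, 189) = 1/((1/6)*189*(-23 + 153 + 7*189)) = 1/((1/6)*189*(-23 + 153 + 1323)) = 1/((1/6)*189*1453) = 1/(91539/2) = 2/91539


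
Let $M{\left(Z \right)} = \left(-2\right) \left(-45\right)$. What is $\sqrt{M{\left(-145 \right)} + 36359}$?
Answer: $\sqrt{36449} \approx 190.92$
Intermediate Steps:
$M{\left(Z \right)} = 90$
$\sqrt{M{\left(-145 \right)} + 36359} = \sqrt{90 + 36359} = \sqrt{36449}$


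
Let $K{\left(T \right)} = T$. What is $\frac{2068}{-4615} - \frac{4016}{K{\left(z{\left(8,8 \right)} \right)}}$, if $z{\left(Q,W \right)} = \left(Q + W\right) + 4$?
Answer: $- \frac{185752}{923} \approx -201.25$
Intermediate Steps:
$z{\left(Q,W \right)} = 4 + Q + W$
$\frac{2068}{-4615} - \frac{4016}{K{\left(z{\left(8,8 \right)} \right)}} = \frac{2068}{-4615} - \frac{4016}{4 + 8 + 8} = 2068 \left(- \frac{1}{4615}\right) - \frac{4016}{20} = - \frac{2068}{4615} - \frac{1004}{5} = - \frac{185752}{923}$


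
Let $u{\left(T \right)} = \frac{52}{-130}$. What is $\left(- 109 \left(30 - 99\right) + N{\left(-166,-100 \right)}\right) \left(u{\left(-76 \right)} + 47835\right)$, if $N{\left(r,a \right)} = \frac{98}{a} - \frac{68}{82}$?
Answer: $\frac{3686694179993}{10250} \approx 3.5968 \cdot 10^{8}$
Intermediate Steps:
$u{\left(T \right)} = - \frac{2}{5}$ ($u{\left(T \right)} = 52 \left(- \frac{1}{130}\right) = - \frac{2}{5}$)
$N{\left(r,a \right)} = - \frac{34}{41} + \frac{98}{a}$ ($N{\left(r,a \right)} = \frac{98}{a} - \frac{34}{41} = - \frac{34}{41} + \frac{98}{a}$)
$\left(- 109 \left(30 - 99\right) + N{\left(-166,-100 \right)}\right) \left(u{\left(-76 \right)} + 47835\right) = \left(- 109 \left(30 - 99\right) + \left(- \frac{34}{41} + \frac{98}{-100}\right)\right) \left(- \frac{2}{5} + 47835\right) = \left(\left(-109\right) \left(-69\right) + \left(- \frac{34}{41} + 98 \left(- \frac{1}{100}\right)\right)\right) \frac{239173}{5} = \left(7521 - \frac{3709}{2050}\right) \frac{239173}{5} = \frac{15414341}{2050} \cdot \frac{239173}{5} = \frac{3686694179993}{10250}$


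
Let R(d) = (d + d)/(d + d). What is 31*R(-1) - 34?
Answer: -3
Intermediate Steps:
R(d) = 1 (R(d) = (2*d)/((2*d)) = (2*d)*(1/(2*d)) = 1)
31*R(-1) - 34 = 31*1 - 34 = 31 - 34 = -3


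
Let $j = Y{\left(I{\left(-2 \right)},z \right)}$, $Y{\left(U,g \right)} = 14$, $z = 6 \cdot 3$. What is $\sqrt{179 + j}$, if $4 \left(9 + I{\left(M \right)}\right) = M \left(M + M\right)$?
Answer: $\sqrt{193} \approx 13.892$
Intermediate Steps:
$I{\left(M \right)} = -9 + \frac{M^{2}}{2}$ ($I{\left(M \right)} = -9 + \frac{M \left(M + M\right)}{4} = -9 + \frac{M 2 M}{4} = -9 + \frac{2 M^{2}}{4} = -9 + \frac{M^{2}}{2}$)
$z = 18$
$j = 14$
$\sqrt{179 + j} = \sqrt{179 + 14} = \sqrt{193}$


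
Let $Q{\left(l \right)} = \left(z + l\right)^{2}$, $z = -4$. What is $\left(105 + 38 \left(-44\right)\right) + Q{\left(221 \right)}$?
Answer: $45522$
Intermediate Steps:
$Q{\left(l \right)} = \left(-4 + l\right)^{2}$
$\left(105 + 38 \left(-44\right)\right) + Q{\left(221 \right)} = \left(105 + 38 \left(-44\right)\right) + \left(-4 + 221\right)^{2} = \left(105 - 1672\right) + 217^{2} = -1567 + 47089 = 45522$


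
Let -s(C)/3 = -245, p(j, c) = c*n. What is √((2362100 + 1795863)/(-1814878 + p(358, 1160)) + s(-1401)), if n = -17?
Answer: √2466197928275066/1834598 ≈ 27.069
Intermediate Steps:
p(j, c) = -17*c (p(j, c) = c*(-17) = -17*c)
s(C) = 735 (s(C) = -3*(-245) = 735)
√((2362100 + 1795863)/(-1814878 + p(358, 1160)) + s(-1401)) = √((2362100 + 1795863)/(-1814878 - 17*1160) + 735) = √(4157963/(-1814878 - 19720) + 735) = √(4157963/(-1834598) + 735) = √(4157963*(-1/1834598) + 735) = √(-4157963/1834598 + 735) = √(1344271567/1834598) = √2466197928275066/1834598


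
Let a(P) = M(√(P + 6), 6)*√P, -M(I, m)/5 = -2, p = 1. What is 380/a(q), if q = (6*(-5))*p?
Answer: -19*I*√30/15 ≈ -6.9378*I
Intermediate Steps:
M(I, m) = 10 (M(I, m) = -5*(-2) = 10)
q = -30 (q = (6*(-5))*1 = -30*1 = -30)
a(P) = 10*√P
380/a(q) = 380/((10*√(-30))) = 380/((10*(I*√30))) = 380/((10*I*√30)) = 380*(-I*√30/300) = -19*I*√30/15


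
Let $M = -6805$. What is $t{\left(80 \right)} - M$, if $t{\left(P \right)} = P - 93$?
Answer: $6792$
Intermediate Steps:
$t{\left(P \right)} = -93 + P$
$t{\left(80 \right)} - M = \left(-93 + 80\right) - -6805 = -13 + 6805 = 6792$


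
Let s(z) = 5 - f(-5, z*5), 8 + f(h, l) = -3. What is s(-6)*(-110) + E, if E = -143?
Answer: -1903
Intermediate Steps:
f(h, l) = -11 (f(h, l) = -8 - 3 = -11)
s(z) = 16 (s(z) = 5 - 1*(-11) = 5 + 11 = 16)
s(-6)*(-110) + E = 16*(-110) - 143 = -1760 - 143 = -1903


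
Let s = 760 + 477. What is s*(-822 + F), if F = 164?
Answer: -813946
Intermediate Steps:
s = 1237
s*(-822 + F) = 1237*(-822 + 164) = 1237*(-658) = -813946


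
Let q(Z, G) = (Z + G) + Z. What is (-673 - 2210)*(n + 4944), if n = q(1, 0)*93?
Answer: -14789790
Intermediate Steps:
q(Z, G) = G + 2*Z (q(Z, G) = (G + Z) + Z = G + 2*Z)
n = 186 (n = (0 + 2*1)*93 = (0 + 2)*93 = 2*93 = 186)
(-673 - 2210)*(n + 4944) = (-673 - 2210)*(186 + 4944) = -2883*5130 = -14789790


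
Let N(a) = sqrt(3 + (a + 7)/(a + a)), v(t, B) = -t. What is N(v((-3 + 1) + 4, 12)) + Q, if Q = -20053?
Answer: -20053 + sqrt(7)/2 ≈ -20052.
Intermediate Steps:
N(a) = sqrt(3 + (7 + a)/(2*a)) (N(a) = sqrt(3 + (7 + a)/((2*a))) = sqrt(3 + (7 + a)*(1/(2*a))) = sqrt(3 + (7 + a)/(2*a)))
N(v((-3 + 1) + 4, 12)) + Q = sqrt(14)*sqrt((1 - ((-3 + 1) + 4))/((-((-3 + 1) + 4))))/2 - 20053 = sqrt(14)*sqrt((1 - (-2 + 4))/((-(-2 + 4))))/2 - 20053 = sqrt(14)*sqrt((1 - 1*2)/((-1*2)))/2 - 20053 = sqrt(14)*sqrt((1 - 2)/(-2))/2 - 20053 = sqrt(14)*sqrt(-1/2*(-1))/2 - 20053 = sqrt(14)*sqrt(1/2)/2 - 20053 = sqrt(14)*(sqrt(2)/2)/2 - 20053 = sqrt(7)/2 - 20053 = -20053 + sqrt(7)/2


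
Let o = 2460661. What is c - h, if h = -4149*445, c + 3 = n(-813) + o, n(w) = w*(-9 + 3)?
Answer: 4311841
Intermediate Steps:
n(w) = -6*w (n(w) = w*(-6) = -6*w)
c = 2465536 (c = -3 + (-6*(-813) + 2460661) = -3 + (4878 + 2460661) = -3 + 2465539 = 2465536)
h = -1846305
c - h = 2465536 - 1*(-1846305) = 2465536 + 1846305 = 4311841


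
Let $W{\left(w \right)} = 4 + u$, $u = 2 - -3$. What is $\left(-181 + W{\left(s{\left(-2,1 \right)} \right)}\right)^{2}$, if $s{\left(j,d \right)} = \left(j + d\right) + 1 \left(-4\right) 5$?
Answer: $29584$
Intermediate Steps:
$s{\left(j,d \right)} = -20 + d + j$ ($s{\left(j,d \right)} = \left(d + j\right) - 20 = -20 + d + j$)
$u = 5$ ($u = 2 + 3 = 5$)
$W{\left(w \right)} = 9$ ($W{\left(w \right)} = 4 + 5 = 9$)
$\left(-181 + W{\left(s{\left(-2,1 \right)} \right)}\right)^{2} = \left(-181 + 9\right)^{2} = \left(-172\right)^{2} = 29584$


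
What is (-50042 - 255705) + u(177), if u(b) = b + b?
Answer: -305393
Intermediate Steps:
u(b) = 2*b
(-50042 - 255705) + u(177) = (-50042 - 255705) + 2*177 = -305747 + 354 = -305393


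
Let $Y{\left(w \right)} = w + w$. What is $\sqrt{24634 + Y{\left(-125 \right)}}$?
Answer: $8 \sqrt{381} \approx 156.15$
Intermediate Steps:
$Y{\left(w \right)} = 2 w$
$\sqrt{24634 + Y{\left(-125 \right)}} = \sqrt{24634 + 2 \left(-125\right)} = \sqrt{24634 - 250} = \sqrt{24384} = 8 \sqrt{381}$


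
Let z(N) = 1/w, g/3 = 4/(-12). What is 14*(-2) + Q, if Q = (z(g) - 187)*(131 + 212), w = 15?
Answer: -962192/15 ≈ -64146.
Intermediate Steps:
g = -1 (g = 3*(4/(-12)) = 3*(4*(-1/12)) = 3*(-⅓) = -1)
z(N) = 1/15
Q = -961772/15 (Q = (1/15 - 187)*(131 + 212) = -2804/15*343 = -961772/15 ≈ -64118.)
14*(-2) + Q = 14*(-2) - 961772/15 = -28 - 961772/15 = -962192/15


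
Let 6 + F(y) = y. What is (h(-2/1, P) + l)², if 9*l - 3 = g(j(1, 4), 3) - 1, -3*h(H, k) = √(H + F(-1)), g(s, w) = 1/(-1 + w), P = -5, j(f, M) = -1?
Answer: (5 - 18*I)²/324 ≈ -0.92284 - 0.55556*I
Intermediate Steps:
F(y) = -6 + y
h(H, k) = -√(-7 + H)/3 (h(H, k) = -√(H + (-6 - 1))/3 = -√(H - 7)/3 = -√(-7 + H)/3)
l = 5/18 (l = ⅓ + (1/(-1 + 3) - 1)/9 = ⅓ + (1/2 - 1)/9 = ⅓ + (½ - 1)/9 = ⅓ + (⅑)*(-½) = ⅓ - 1/18 = 5/18 ≈ 0.27778)
(h(-2/1, P) + l)² = (-√(-7 - 2/1)/3 + 5/18)² = (-√(-7 - 2*1)/3 + 5/18)² = (-√(-7 - 2)/3 + 5/18)² = (-I + 5/18)² = (5/18 - I)²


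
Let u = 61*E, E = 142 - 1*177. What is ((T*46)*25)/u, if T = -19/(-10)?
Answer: -437/427 ≈ -1.0234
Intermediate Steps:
E = -35 (E = 142 - 177 = -35)
u = -2135 (u = 61*(-35) = -2135)
T = 19/10 (T = -19*(-⅒) = 19/10 ≈ 1.9000)
((T*46)*25)/u = (((19/10)*46)*25)/(-2135) = ((437/5)*25)*(-1/2135) = 2185*(-1/2135) = -437/427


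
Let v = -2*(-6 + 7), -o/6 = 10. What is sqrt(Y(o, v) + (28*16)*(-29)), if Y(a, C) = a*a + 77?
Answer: 9*I*sqrt(115) ≈ 96.514*I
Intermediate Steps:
o = -60 (o = -6*10 = -60)
v = -2 (v = -2*1 = -2)
Y(a, C) = 77 + a**2 (Y(a, C) = a**2 + 77 = 77 + a**2)
sqrt(Y(o, v) + (28*16)*(-29)) = sqrt((77 + (-60)**2) + (28*16)*(-29)) = sqrt((77 + 3600) + 448*(-29)) = sqrt(3677 - 12992) = sqrt(-9315) = 9*I*sqrt(115)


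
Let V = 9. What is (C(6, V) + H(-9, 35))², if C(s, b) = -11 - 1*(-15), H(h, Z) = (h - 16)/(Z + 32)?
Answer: 59049/4489 ≈ 13.154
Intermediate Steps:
H(h, Z) = (-16 + h)/(32 + Z)
C(s, b) = 4 (C(s, b) = -11 + 15 = 4)
(C(6, V) + H(-9, 35))² = (4 + (-16 - 9)/(32 + 35))² = (4 - 25/67)² = (243/67)² = 59049/4489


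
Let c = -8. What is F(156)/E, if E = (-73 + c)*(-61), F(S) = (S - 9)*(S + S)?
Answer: 5096/549 ≈ 9.2823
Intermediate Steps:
F(S) = 2*S*(-9 + S) (F(S) = (-9 + S)*(2*S) = 2*S*(-9 + S))
E = 4941 (E = (-73 - 8)*(-61) = -81*(-61) = 4941)
F(156)/E = (2*156*(-9 + 156))/4941 = (2*156*147)*(1/4941) = 45864*(1/4941) = 5096/549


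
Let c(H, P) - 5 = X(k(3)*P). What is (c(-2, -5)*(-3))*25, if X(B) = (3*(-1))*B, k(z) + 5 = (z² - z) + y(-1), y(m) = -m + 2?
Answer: -4875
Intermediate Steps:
y(m) = 2 - m
k(z) = -2 + z² - z (k(z) = -5 + ((z² - z) + (2 - 1*(-1))) = -5 + ((z² - z) + (2 + 1)) = -5 + ((z² - z) + 3) = -5 + (3 + z² - z) = -2 + z² - z)
X(B) = -3*B
c(H, P) = 5 - 12*P (c(H, P) = 5 - 3*(-2 + 3² - 1*3)*P = 5 - 3*(-2 + 9 - 3)*P = 5 - 12*P)
(c(-2, -5)*(-3))*25 = ((5 - 12*(-5))*(-3))*25 = ((5 + 60)*(-3))*25 = (65*(-3))*25 = -195*25 = -4875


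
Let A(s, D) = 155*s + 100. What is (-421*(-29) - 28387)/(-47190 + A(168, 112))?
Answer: 8089/10525 ≈ 0.76855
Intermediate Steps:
A(s, D) = 100 + 155*s
(-421*(-29) - 28387)/(-47190 + A(168, 112)) = (-421*(-29) - 28387)/(-47190 + (100 + 155*168)) = (12209 - 28387)/(-47190 + (100 + 26040)) = -16178/(-47190 + 26140) = -16178/(-21050) = -16178*(-1/21050) = 8089/10525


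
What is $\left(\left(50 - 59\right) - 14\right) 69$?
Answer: $-1587$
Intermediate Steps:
$\left(\left(50 - 59\right) - 14\right) 69 = \left(-9 - 14\right) 69 = \left(-23\right) 69 = -1587$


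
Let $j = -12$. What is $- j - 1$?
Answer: $11$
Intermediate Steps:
$- j - 1 = \left(-1\right) \left(-12\right) - 1 = 12 - 1 = 11$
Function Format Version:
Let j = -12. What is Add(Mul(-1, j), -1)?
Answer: 11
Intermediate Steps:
Add(Mul(-1, j), -1) = Add(Mul(-1, -12), -1) = Add(12, -1) = 11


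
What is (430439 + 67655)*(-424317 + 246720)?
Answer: -88460000118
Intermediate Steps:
(430439 + 67655)*(-424317 + 246720) = 498094*(-177597) = -88460000118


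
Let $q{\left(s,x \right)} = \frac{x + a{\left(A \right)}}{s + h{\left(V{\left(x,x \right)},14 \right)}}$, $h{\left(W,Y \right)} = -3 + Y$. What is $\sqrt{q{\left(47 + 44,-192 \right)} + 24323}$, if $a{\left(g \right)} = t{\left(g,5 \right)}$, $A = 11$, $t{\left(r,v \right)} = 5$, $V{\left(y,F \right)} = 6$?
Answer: $\frac{\sqrt{875562}}{6} \approx 155.95$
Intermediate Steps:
$a{\left(g \right)} = 5$
$q{\left(s,x \right)} = \frac{5 + x}{11 + s}$ ($q{\left(s,x \right)} = \frac{x + 5}{s + \left(-3 + 14\right)} = \frac{5 + x}{s + 11} = \frac{5 + x}{11 + s}$)
$\sqrt{q{\left(47 + 44,-192 \right)} + 24323} = \sqrt{\frac{5 - 192}{11 + \left(47 + 44\right)} + 24323} = \sqrt{\frac{1}{11 + 91} \left(-187\right) + 24323} = \sqrt{\frac{1}{102} \left(-187\right) + 24323} = \sqrt{- \frac{11}{6} + 24323} = \sqrt{\frac{145927}{6}} = \frac{\sqrt{875562}}{6}$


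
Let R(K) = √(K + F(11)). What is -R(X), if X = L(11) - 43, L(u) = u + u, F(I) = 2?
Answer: -I*√19 ≈ -4.3589*I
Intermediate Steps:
L(u) = 2*u
X = -21 (X = 2*11 - 43 = 22 - 43 = -21)
R(K) = √(2 + K) (R(K) = √(K + 2) = √(2 + K))
-R(X) = -√(2 - 21) = -√(-19) = -I*√19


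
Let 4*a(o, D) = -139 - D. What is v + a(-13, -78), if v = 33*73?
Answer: 9575/4 ≈ 2393.8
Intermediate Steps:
a(o, D) = -139/4 - D/4 (a(o, D) = (-139 - D)/4 = -139/4 - D/4)
v = 2409
v + a(-13, -78) = 2409 + (-139/4 - 1/4*(-78)) = 2409 + (-139/4 + 39/2) = 2409 - 61/4 = 9575/4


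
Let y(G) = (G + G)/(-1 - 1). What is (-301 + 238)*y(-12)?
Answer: -756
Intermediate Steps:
y(G) = -G (y(G) = (2*G)/(-2) = (2*G)*(-½) = -G)
(-301 + 238)*y(-12) = (-301 + 238)*(-1*(-12)) = -63*12 = -756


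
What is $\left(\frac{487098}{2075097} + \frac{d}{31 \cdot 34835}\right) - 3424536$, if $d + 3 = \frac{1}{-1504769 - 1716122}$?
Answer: $- \frac{8238959929355553430188556}{2405861843499081965} \approx -3.4245 \cdot 10^{6}$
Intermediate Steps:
$d = - \frac{9662674}{3220891}$ ($d = -3 + \frac{1}{-1504769 - 1716122} = -3 + \frac{1}{-3220891} = -3 - \frac{1}{3220891} = - \frac{9662674}{3220891} \approx -3.0$)
$\left(\frac{487098}{2075097} + \frac{d}{31 \cdot 34835}\right) - 3424536 = \left(\frac{487098}{2075097} - \frac{9662674}{3220891 \cdot 31 \cdot 34835}\right) - 3424536 = \left(487098 \cdot \frac{1}{2075097} - \frac{9662674}{3220891 \cdot 1079885}\right) - 3424536 = \left(\frac{162366}{691699} - \frac{9662674}{3478191877535}\right) - 3424536 = \frac{564733418725904684}{2405861843499081965} - 3424536 = - \frac{8238959929355553430188556}{2405861843499081965}$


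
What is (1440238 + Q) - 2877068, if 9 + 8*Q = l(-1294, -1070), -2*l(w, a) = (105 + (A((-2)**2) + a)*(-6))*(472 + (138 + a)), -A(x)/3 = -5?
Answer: -10014599/8 ≈ -1.2518e+6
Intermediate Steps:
A(x) = 15 (A(x) = -3*(-5) = 15)
l(w, a) = -(15 - 6*a)*(610 + a)/2 (l(w, a) = -(105 + (15 + a)*(-6))*(472 + (138 + a))/2 = -(105 + (-90 - 6*a))*(610 + a)/2 = -(15 - 6*a)*(610 + a)/2)
Q = 1480041/8 (Q = -9/8 + (-4575 + 3*(-1070)**2 + (3645/2)*(-1070))/8 = -9/8 + (-4575 + 3*1144900 - 1950075)/8 = -9/8 + (-4575 + 3434700 - 1950075)/8 = -9/8 + (1/8)*1480050 = -9/8 + 740025/4 = 1480041/8 ≈ 1.8501e+5)
(1440238 + Q) - 2877068 = (1440238 + 1480041/8) - 2877068 = 13001945/8 - 2877068 = -10014599/8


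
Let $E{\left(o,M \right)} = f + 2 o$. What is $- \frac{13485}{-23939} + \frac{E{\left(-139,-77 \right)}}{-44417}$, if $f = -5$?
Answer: $\frac{605737982}{1063298563} \approx 0.56968$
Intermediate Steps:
$E{\left(o,M \right)} = -5 + 2 o$
$- \frac{13485}{-23939} + \frac{E{\left(-139,-77 \right)}}{-44417} = - \frac{13485}{-23939} + \frac{-5 + 2 \left(-139\right)}{-44417} = \left(-13485\right) \left(- \frac{1}{23939}\right) + \left(-5 - 278\right) \left(- \frac{1}{44417}\right) = \frac{13485}{23939} - - \frac{283}{44417} = \frac{13485}{23939} + \frac{283}{44417} = \frac{605737982}{1063298563}$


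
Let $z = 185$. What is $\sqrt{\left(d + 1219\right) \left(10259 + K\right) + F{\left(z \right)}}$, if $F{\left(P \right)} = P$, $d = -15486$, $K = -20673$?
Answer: $\sqrt{148576723} \approx 12189.0$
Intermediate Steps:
$\sqrt{\left(d + 1219\right) \left(10259 + K\right) + F{\left(z \right)}} = \sqrt{\left(-15486 + 1219\right) \left(10259 - 20673\right) + 185} = \sqrt{\left(-14267\right) \left(-10414\right) + 185} = \sqrt{148576538 + 185} = \sqrt{148576723}$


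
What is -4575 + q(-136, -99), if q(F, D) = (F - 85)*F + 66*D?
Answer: 18947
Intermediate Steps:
q(F, D) = 66*D + F*(-85 + F) (q(F, D) = (-85 + F)*F + 66*D = F*(-85 + F) + 66*D = 66*D + F*(-85 + F))
-4575 + q(-136, -99) = -4575 + ((-136)**2 - 85*(-136) + 66*(-99)) = -4575 + (18496 + 11560 - 6534) = -4575 + 23522 = 18947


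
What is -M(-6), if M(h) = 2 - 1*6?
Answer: 4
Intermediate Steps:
M(h) = -4 (M(h) = 2 - 6 = -4)
-M(-6) = -1*(-4) = 4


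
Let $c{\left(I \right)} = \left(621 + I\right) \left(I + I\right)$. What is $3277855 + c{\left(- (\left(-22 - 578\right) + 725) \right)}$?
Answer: $3153855$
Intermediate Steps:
$c{\left(I \right)} = 2 I \left(621 + I\right)$ ($c{\left(I \right)} = \left(621 + I\right) 2 I = 2 I \left(621 + I\right)$)
$3277855 + c{\left(- (\left(-22 - 578\right) + 725) \right)} = 3277855 + 2 \left(- (\left(-22 - 578\right) + 725)\right) \left(621 - \left(\left(-22 - 578\right) + 725\right)\right) = 3277855 + 2 \left(- (-600 + 725)\right) \left(621 - \left(-600 + 725\right)\right) = 3277855 + 2 \left(\left(-1\right) 125\right) \left(621 - 125\right) = 3277855 + 2 \left(-125\right) \left(621 - 125\right) = 3277855 + 2 \left(-125\right) 496 = 3277855 - 124000 = 3153855$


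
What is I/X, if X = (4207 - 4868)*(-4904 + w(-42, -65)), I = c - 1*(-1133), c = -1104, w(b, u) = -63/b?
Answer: 58/6481105 ≈ 8.9491e-6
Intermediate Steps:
I = 29 (I = -1104 - 1*(-1133) = -1104 + 1133 = 29)
X = 6481105/2 (X = (4207 - 4868)*(-4904 - 63/(-42)) = -661*(-4904 - 63*(-1/42)) = -661*(-4904 + 3/2) = -661*(-9805/2) = 6481105/2 ≈ 3.2406e+6)
I/X = 29/(6481105/2) = 29*(2/6481105) = 58/6481105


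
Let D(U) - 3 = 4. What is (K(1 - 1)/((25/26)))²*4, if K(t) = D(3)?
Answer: 132496/625 ≈ 211.99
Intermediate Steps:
D(U) = 7 (D(U) = 3 + 4 = 7)
K(t) = 7
(K(1 - 1)/((25/26)))²*4 = (7/((25/26)))²*4 = (7/((25*(1/26))))²*4 = (7/(25/26))²*4 = (7*(26/25))²*4 = (182/25)²*4 = (33124/625)*4 = 132496/625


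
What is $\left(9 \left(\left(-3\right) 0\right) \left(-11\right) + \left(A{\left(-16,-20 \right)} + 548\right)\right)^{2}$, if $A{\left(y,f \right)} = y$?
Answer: $283024$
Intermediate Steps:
$\left(9 \left(\left(-3\right) 0\right) \left(-11\right) + \left(A{\left(-16,-20 \right)} + 548\right)\right)^{2} = \left(9 \left(\left(-3\right) 0\right) \left(-11\right) + \left(-16 + 548\right)\right)^{2} = \left(9 \cdot 0 \left(-11\right) + 532\right)^{2} = \left(0 \left(-11\right) + 532\right)^{2} = \left(0 + 532\right)^{2} = 532^{2} = 283024$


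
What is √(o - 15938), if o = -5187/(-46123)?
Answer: 13*I*√4094332121/6589 ≈ 126.25*I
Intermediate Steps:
o = 741/6589 (o = -5187*(-1/46123) = 741/6589 ≈ 0.11246)
√(o - 15938) = √(741/6589 - 15938) = √(-105014741/6589) = 13*I*√4094332121/6589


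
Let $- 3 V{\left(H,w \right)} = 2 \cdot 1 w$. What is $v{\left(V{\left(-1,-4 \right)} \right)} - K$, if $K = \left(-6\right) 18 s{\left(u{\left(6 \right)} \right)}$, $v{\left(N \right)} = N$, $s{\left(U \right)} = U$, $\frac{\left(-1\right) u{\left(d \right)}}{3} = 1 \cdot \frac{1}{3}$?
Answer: $- \frac{316}{3} \approx -105.33$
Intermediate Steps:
$u{\left(d \right)} = -1$ ($u{\left(d \right)} = - 3 \cdot 1 \cdot \frac{1}{3} = \left(-3\right) \frac{1}{3} = -1$)
$V{\left(H,w \right)} = - \frac{2 w}{3}$ ($V{\left(H,w \right)} = - \frac{2 \cdot 1 w}{3} = - \frac{2 w}{3}$)
$K = 108$ ($K = \left(-6\right) 18 \left(-1\right) = \left(-108\right) \left(-1\right) = 108$)
$v{\left(V{\left(-1,-4 \right)} \right)} - K = \left(- \frac{2}{3}\right) \left(-4\right) - 108 = \frac{8}{3} - 108 = - \frac{316}{3}$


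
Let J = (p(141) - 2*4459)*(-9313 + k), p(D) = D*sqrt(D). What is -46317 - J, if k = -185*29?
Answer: -130944721 + 2069598*sqrt(141) ≈ -1.0637e+8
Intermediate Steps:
p(D) = D**(3/2)
k = -5365
J = 130898404 - 2069598*sqrt(141) (J = (141**(3/2) - 2*4459)*(-9313 - 5365) = (141*sqrt(141) - 8918)*(-14678) = (-8918 + 141*sqrt(141))*(-14678) = 130898404 - 2069598*sqrt(141) ≈ 1.0632e+8)
-46317 - J = -46317 - (130898404 - 2069598*sqrt(141)) = -46317 + (-130898404 + 2069598*sqrt(141)) = -130944721 + 2069598*sqrt(141)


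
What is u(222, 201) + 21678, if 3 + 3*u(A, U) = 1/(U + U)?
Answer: 26142463/1206 ≈ 21677.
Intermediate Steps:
u(A, U) = -1 + 1/(6*U) (u(A, U) = -1 + 1/(3*(U + U)) = -1 + 1/(3*((2*U))) = -1 + (1/(2*U))/3 = -1 + 1/(6*U))
u(222, 201) + 21678 = (⅙ - 1*201)/201 + 21678 = (⅙ - 201)/201 + 21678 = (1/201)*(-1205/6) + 21678 = -1205/1206 + 21678 = 26142463/1206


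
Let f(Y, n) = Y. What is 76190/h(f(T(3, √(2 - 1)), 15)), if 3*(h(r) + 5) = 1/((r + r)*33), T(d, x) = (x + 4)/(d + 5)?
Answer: -37714050/2471 ≈ -15263.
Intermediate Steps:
T(d, x) = (4 + x)/(5 + d)
h(r) = -5 + 1/(198*r) (h(r) = -5 + (1/((r + r)*33))/3 = -5 + ((1/33)/(2*r))/3 = -5 + ((1/(2*r))*(1/33))/3 = -5 + (1/(66*r))/3 = -5 + 1/(198*r))
76190/h(f(T(3, √(2 - 1)), 15)) = 76190/(-5 + 1/(198*(((4 + √(2 - 1))/(5 + 3))))) = 76190/(-5 + 1/(198*(((4 + √1)/8)))) = 76190/(-5 + 1/(198*(((4 + 1)/8)))) = 76190/(-5 + 1/(198*(((⅛)*5)))) = 76190/(-5 + 1/(198*(5/8))) = 76190/(-5 + (1/198)*(8/5)) = 76190/(-5 + 4/495) = 76190/(-2471/495) = 76190*(-495/2471) = -37714050/2471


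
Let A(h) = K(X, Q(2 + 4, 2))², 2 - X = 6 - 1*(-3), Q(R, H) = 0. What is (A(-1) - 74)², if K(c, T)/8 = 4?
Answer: 902500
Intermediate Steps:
X = -7 (X = 2 - (6 - 1*(-3)) = 2 - (6 + 3) = 2 - 1*9 = 2 - 9 = -7)
K(c, T) = 32 (K(c, T) = 8*4 = 32)
A(h) = 1024 (A(h) = 32² = 1024)
(A(-1) - 74)² = (1024 - 74)² = 950² = 902500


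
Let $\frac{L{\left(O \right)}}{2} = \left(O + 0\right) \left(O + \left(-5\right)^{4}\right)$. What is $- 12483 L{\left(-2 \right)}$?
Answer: $31107636$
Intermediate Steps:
$L{\left(O \right)} = 2 O \left(625 + O\right)$ ($L{\left(O \right)} = 2 \left(O + 0\right) \left(O + \left(-5\right)^{4}\right) = 2 O \left(O + 625\right) = 2 O \left(625 + O\right)$)
$- 12483 L{\left(-2 \right)} = - 12483 \cdot 2 \left(-2\right) \left(625 - 2\right) = - 12483 \cdot 2 \left(-2\right) 623 = \left(-12483\right) \left(-2492\right) = 31107636$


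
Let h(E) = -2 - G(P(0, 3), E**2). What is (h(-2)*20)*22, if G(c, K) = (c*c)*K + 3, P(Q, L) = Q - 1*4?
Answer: -30360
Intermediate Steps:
P(Q, L) = -4 + Q (P(Q, L) = Q - 4 = -4 + Q)
G(c, K) = 3 + K*c**2 (G(c, K) = c**2*K + 3 = K*c**2 + 3 = 3 + K*c**2)
h(E) = -5 - 16*E**2 (h(E) = -2 - (3 + E**2*(-4 + 0)**2) = -2 - (3 + E**2*(-4)**2) = -2 - (3 + E**2*16) = -2 - (3 + 16*E**2) = -2 + (-3 - 16*E**2) = -5 - 16*E**2)
(h(-2)*20)*22 = ((-5 - 16*(-2)**2)*20)*22 = ((-5 - 16*4)*20)*22 = ((-5 - 64)*20)*22 = -69*20*22 = -1380*22 = -30360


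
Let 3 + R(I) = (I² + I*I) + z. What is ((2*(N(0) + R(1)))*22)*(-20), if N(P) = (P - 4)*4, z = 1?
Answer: 14080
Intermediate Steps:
N(P) = -16 + 4*P (N(P) = (-4 + P)*4 = -16 + 4*P)
R(I) = -2 + 2*I² (R(I) = -3 + ((I² + I*I) + 1) = -3 + ((I² + I²) + 1) = -3 + (2*I² + 1) = -3 + (1 + 2*I²) = -2 + 2*I²)
((2*(N(0) + R(1)))*22)*(-20) = ((2*((-16 + 4*0) + (-2 + 2*1²)))*22)*(-20) = ((2*((-16 + 0) + (-2 + 2*1)))*22)*(-20) = ((2*(-16 + (-2 + 2)))*22)*(-20) = ((2*(-16 + 0))*22)*(-20) = ((2*(-16))*22)*(-20) = -32*22*(-20) = -704*(-20) = 14080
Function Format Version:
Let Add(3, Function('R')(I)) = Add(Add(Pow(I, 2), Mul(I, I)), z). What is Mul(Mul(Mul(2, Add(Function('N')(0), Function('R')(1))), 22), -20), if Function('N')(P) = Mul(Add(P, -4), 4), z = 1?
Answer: 14080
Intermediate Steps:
Function('N')(P) = Add(-16, Mul(4, P)) (Function('N')(P) = Mul(Add(-4, P), 4) = Add(-16, Mul(4, P)))
Function('R')(I) = Add(-2, Mul(2, Pow(I, 2))) (Function('R')(I) = Add(-3, Add(Add(Pow(I, 2), Mul(I, I)), 1)) = Add(-3, Add(Add(Pow(I, 2), Pow(I, 2)), 1)) = Add(-3, Add(Mul(2, Pow(I, 2)), 1)) = Add(-3, Add(1, Mul(2, Pow(I, 2)))) = Add(-2, Mul(2, Pow(I, 2))))
Mul(Mul(Mul(2, Add(Function('N')(0), Function('R')(1))), 22), -20) = Mul(Mul(Mul(2, Add(Add(-16, Mul(4, 0)), Add(-2, Mul(2, Pow(1, 2))))), 22), -20) = Mul(Mul(Mul(2, Add(Add(-16, 0), Add(-2, Mul(2, 1)))), 22), -20) = Mul(Mul(Mul(2, Add(-16, Add(-2, 2))), 22), -20) = Mul(Mul(Mul(2, Add(-16, 0)), 22), -20) = Mul(Mul(Mul(2, -16), 22), -20) = Mul(Mul(-32, 22), -20) = Mul(-704, -20) = 14080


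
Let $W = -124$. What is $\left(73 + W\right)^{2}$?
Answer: $2601$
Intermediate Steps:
$\left(73 + W\right)^{2} = \left(73 - 124\right)^{2} = \left(-51\right)^{2} = 2601$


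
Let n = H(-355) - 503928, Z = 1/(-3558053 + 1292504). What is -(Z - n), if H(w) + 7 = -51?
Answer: -1141804978313/2265549 ≈ -5.0399e+5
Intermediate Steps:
H(w) = -58 (H(w) = -7 - 51 = -58)
Z = -1/2265549 (Z = 1/(-2265549) = -1/2265549 ≈ -4.4139e-7)
n = -503986 (n = -58 - 503928 = -503986)
-(Z - n) = -(-1/2265549 - 1*(-503986)) = -(-1/2265549 + 503986) = -1*1141804978313/2265549 = -1141804978313/2265549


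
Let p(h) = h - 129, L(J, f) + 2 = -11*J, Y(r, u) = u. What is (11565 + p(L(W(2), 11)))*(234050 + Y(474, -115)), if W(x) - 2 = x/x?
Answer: 2667092935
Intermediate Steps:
W(x) = 3 (W(x) = 2 + x/x = 2 + 1 = 3)
L(J, f) = -2 - 11*J
p(h) = -129 + h
(11565 + p(L(W(2), 11)))*(234050 + Y(474, -115)) = (11565 + (-129 + (-2 - 11*3)))*(234050 - 115) = (11565 + (-129 + (-2 - 33)))*233935 = (11565 + (-129 - 35))*233935 = (11565 - 164)*233935 = 11401*233935 = 2667092935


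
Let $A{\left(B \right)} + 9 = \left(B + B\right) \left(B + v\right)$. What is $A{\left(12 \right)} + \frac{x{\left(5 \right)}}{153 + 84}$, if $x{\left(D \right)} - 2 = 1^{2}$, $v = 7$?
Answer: $\frac{35314}{79} \approx 447.01$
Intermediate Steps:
$A{\left(B \right)} = -9 + 2 B \left(7 + B\right)$ ($A{\left(B \right)} = -9 + \left(B + B\right) \left(B + 7\right) = -9 + 2 B \left(7 + B\right)$)
$x{\left(D \right)} = 3$ ($x{\left(D \right)} = 2 + 1^{2} = 2 + 1 = 3$)
$A{\left(12 \right)} + \frac{x{\left(5 \right)}}{153 + 84} = \left(-9 + 2 \cdot 12^{2} + 14 \cdot 12\right) + \frac{3}{153 + 84} = \left(-9 + 2 \cdot 144 + 168\right) + \frac{3}{237} = \left(-9 + 288 + 168\right) + 3 \cdot \frac{1}{237} = 447 + \frac{1}{79} = \frac{35314}{79}$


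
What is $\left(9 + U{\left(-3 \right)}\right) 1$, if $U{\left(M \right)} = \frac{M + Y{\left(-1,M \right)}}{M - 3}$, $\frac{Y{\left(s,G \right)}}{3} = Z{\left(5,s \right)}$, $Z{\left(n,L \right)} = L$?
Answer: $10$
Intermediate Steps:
$Y{\left(s,G \right)} = 3 s$
$U{\left(M \right)} = 1$ ($U{\left(M \right)} = \frac{M + 3 \left(-1\right)}{M - 3} = \frac{M - 3}{-3 + M} = \frac{-3 + M}{-3 + M} = 1$)
$\left(9 + U{\left(-3 \right)}\right) 1 = \left(9 + 1\right) 1 = 10 \cdot 1 = 10$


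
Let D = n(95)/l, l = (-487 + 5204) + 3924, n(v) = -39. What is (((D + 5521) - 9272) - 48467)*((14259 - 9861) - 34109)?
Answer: 13406071950447/8641 ≈ 1.5515e+9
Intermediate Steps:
l = 8641 (l = 4717 + 3924 = 8641)
D = -39/8641 ≈ -0.0045134
(((D + 5521) - 9272) - 48467)*((14259 - 9861) - 34109) = (((-39/8641 + 5521) - 9272) - 48467)*((14259 - 9861) - 34109) = ((47706922/8641 - 9272) - 48467)*(4398 - 34109) = (-32412430/8641 - 48467)*(-29711) = -451215777/8641*(-29711) = 13406071950447/8641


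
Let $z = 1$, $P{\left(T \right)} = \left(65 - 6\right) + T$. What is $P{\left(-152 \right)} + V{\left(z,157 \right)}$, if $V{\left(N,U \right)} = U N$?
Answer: $64$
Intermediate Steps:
$P{\left(T \right)} = 59 + T$
$V{\left(N,U \right)} = N U$
$P{\left(-152 \right)} + V{\left(z,157 \right)} = \left(59 - 152\right) + 1 \cdot 157 = -93 + 157 = 64$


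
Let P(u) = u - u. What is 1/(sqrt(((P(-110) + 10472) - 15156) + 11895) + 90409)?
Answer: 90409/8173780070 - sqrt(7211)/8173780070 ≈ 1.1050e-5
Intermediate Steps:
P(u) = 0
1/(sqrt(((P(-110) + 10472) - 15156) + 11895) + 90409) = 1/(sqrt(((0 + 10472) - 15156) + 11895) + 90409) = 1/(sqrt((10472 - 15156) + 11895) + 90409) = 1/(sqrt(-4684 + 11895) + 90409) = 1/(sqrt(7211) + 90409) = 1/(90409 + sqrt(7211))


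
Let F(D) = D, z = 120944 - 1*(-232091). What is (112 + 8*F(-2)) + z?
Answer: 353131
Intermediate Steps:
z = 353035 (z = 120944 + 232091 = 353035)
(112 + 8*F(-2)) + z = (112 + 8*(-2)) + 353035 = (112 - 16) + 353035 = 96 + 353035 = 353131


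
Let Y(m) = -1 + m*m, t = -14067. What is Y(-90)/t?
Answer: -8099/14067 ≈ -0.57574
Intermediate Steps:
Y(m) = -1 + m**2
Y(-90)/t = (-1 + (-90)**2)/(-14067) = (-1 + 8100)*(-1/14067) = 8099*(-1/14067) = -8099/14067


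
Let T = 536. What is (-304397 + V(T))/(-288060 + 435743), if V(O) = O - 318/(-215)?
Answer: -65329797/31751845 ≈ -2.0575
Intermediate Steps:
V(O) = 318/215 + O (V(O) = O - 318*(-1/215) = O + 318/215 = 318/215 + O)
(-304397 + V(T))/(-288060 + 435743) = (-304397 + (318/215 + 536))/(-288060 + 435743) = (-304397 + 115558/215)/147683 = -65329797/215*1/147683 = -65329797/31751845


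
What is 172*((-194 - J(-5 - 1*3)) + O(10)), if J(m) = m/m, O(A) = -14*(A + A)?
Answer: -81700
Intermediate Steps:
O(A) = -28*A
J(m) = 1
172*((-194 - J(-5 - 1*3)) + O(10)) = 172*((-194 - 1*1) - 28*10) = 172*((-194 - 1) - 280) = 172*(-195 - 280) = 172*(-475) = -81700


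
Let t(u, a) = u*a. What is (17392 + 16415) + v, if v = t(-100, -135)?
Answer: 47307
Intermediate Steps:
t(u, a) = a*u
v = 13500 (v = -135*(-100) = 13500)
(17392 + 16415) + v = (17392 + 16415) + 13500 = 33807 + 13500 = 47307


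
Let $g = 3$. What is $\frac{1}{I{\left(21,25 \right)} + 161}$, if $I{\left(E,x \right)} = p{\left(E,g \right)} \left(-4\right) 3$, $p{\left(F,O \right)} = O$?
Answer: $\frac{1}{125} \approx 0.008$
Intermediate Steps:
$I{\left(E,x \right)} = -36$ ($I{\left(E,x \right)} = 3 \left(-4\right) 3 = \left(-12\right) 3 = -36$)
$\frac{1}{I{\left(21,25 \right)} + 161} = \frac{1}{-36 + 161} = \frac{1}{125}$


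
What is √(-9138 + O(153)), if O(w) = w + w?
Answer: 8*I*√138 ≈ 93.979*I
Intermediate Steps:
O(w) = 2*w
√(-9138 + O(153)) = √(-9138 + 2*153) = √(-9138 + 306) = √(-8832) = 8*I*√138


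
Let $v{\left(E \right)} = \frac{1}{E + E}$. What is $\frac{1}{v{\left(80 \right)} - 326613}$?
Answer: $- \frac{160}{52258079} \approx -3.0617 \cdot 10^{-6}$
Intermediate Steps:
$v{\left(E \right)} = \frac{1}{2 E}$
$\frac{1}{v{\left(80 \right)} - 326613} = \frac{1}{\frac{1}{2 \cdot 80} - 326613} = \frac{1}{\frac{1}{2} \cdot \frac{1}{80} - 326613} = \frac{1}{\frac{1}{160} - 326613} = \frac{1}{- \frac{52258079}{160}} = - \frac{160}{52258079}$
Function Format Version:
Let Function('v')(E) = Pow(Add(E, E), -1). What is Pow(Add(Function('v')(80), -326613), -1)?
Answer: Rational(-160, 52258079) ≈ -3.0617e-6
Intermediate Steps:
Function('v')(E) = Mul(Rational(1, 2), Pow(E, -1)) (Function('v')(E) = Pow(Mul(2, E), -1) = Mul(Rational(1, 2), Pow(E, -1)))
Pow(Add(Function('v')(80), -326613), -1) = Pow(Add(Mul(Rational(1, 2), Pow(80, -1)), -326613), -1) = Pow(Add(Mul(Rational(1, 2), Rational(1, 80)), -326613), -1) = Pow(Add(Rational(1, 160), -326613), -1) = Pow(Rational(-52258079, 160), -1) = Rational(-160, 52258079)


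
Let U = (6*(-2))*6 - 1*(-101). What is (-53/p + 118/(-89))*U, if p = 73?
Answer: -386599/6497 ≈ -59.504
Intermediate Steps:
U = 29 (U = -12*6 + 101 = -72 + 101 = 29)
(-53/p + 118/(-89))*U = (-53/73 + 118/(-89))*29 = (-53*1/73 + 118*(-1/89))*29 = (-53/73 - 118/89)*29 = -13331/6497*29 = -386599/6497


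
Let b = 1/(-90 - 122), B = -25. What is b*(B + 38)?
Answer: -13/212 ≈ -0.061321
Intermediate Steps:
b = -1/212 (b = 1/(-212) = -1/212 ≈ -0.0047170)
b*(B + 38) = -(-25 + 38)/212 = -1/212*13 = -13/212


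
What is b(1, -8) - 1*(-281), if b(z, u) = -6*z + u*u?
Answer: 339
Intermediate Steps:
b(z, u) = u² - 6*z (b(z, u) = -6*z + u² = u² - 6*z)
b(1, -8) - 1*(-281) = ((-8)² - 6*1) - 1*(-281) = (64 - 6) + 281 = 58 + 281 = 339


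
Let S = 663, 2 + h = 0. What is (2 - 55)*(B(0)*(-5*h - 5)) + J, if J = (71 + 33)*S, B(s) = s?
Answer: 68952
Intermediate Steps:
h = -2 (h = -2 + 0 = -2)
J = 68952 (J = (71 + 33)*663 = 104*663 = 68952)
(2 - 55)*(B(0)*(-5*h - 5)) + J = (2 - 55)*(0*(-5*(-2) - 5)) + 68952 = -0*(10 - 5) + 68952 = -0*5 + 68952 = -53*0 + 68952 = 0 + 68952 = 68952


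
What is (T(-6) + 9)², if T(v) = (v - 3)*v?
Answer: 3969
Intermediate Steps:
T(v) = v*(-3 + v) (T(v) = (-3 + v)*v = v*(-3 + v))
(T(-6) + 9)² = (-6*(-3 - 6) + 9)² = (-6*(-9) + 9)² = (54 + 9)² = 63² = 3969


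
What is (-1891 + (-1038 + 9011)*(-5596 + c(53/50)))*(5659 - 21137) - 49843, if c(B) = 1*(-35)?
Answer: 694928934369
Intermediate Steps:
c(B) = -35
(-1891 + (-1038 + 9011)*(-5596 + c(53/50)))*(5659 - 21137) - 49843 = (-1891 + (-1038 + 9011)*(-5596 - 35))*(5659 - 21137) - 49843 = (-1891 + 7973*(-5631))*(-15478) - 49843 = (-1891 - 44895963)*(-15478) - 49843 = -44897854*(-15478) - 49843 = 694928984212 - 49843 = 694928934369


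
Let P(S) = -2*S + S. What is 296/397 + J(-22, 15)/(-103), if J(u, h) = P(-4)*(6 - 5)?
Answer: 28900/40891 ≈ 0.70676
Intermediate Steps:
P(S) = -S
J(u, h) = 4 (J(u, h) = (-1*(-4))*(6 - 5) = 4*1 = 4)
296/397 + J(-22, 15)/(-103) = 296/397 + 4/(-103) = 296*(1/397) + 4*(-1/103) = 296/397 - 4/103 = 28900/40891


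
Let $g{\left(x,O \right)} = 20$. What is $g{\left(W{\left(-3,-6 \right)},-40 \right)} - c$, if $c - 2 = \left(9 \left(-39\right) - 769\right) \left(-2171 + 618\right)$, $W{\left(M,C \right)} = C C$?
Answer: $-1739342$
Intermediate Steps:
$W{\left(M,C \right)} = C^{2}$
$c = 1739362$ ($c = 2 + \left(9 \left(-39\right) - 769\right) \left(-2171 + 618\right) = 2 + \left(-351 - 769\right) \left(-1553\right) = 2 - -1739360 = 2 + 1739360 = 1739362$)
$g{\left(W{\left(-3,-6 \right)},-40 \right)} - c = 20 - 1739362 = -1739342$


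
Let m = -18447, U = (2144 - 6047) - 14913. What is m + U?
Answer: -37263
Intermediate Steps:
U = -18816 (U = -3903 - 14913 = -18816)
m + U = -18447 - 18816 = -37263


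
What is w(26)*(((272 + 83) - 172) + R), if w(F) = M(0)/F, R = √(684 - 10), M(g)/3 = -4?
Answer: -1098/13 - 6*√674/13 ≈ -96.444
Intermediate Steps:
M(g) = -12 (M(g) = 3*(-4) = -12)
R = √674 ≈ 25.962
w(F) = -12/F
w(26)*(((272 + 83) - 172) + R) = (-12/26)*(((272 + 83) - 172) + √674) = (-12*1/26)*((355 - 172) + √674) = -6*(183 + √674)/13 = -1098/13 - 6*√674/13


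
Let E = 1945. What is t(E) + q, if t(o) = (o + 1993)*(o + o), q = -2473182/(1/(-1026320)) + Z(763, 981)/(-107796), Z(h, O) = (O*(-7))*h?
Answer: 91205889068010427/35932 ≈ 2.5383e+12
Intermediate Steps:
Z(h, O) = -7*O*h (Z(h, O) = (-7*O)*h = -7*O*h)
q = 91205338632170187/35932 (q = -2473182/(1/(-1026320)) - 7*981*763/(-107796) = -2473182/(-1/1026320) - 5239521*(-1/107796) = -2473182*(-1026320) + 1746507/35932 = 2538276150240 + 1746507/35932 = 91205338632170187/35932 ≈ 2.5383e+12)
t(o) = 2*o*(1993 + o) (t(o) = (1993 + o)*(2*o) = 2*o*(1993 + o))
t(E) + q = 2*1945*(1993 + 1945) + 91205338632170187/35932 = 2*1945*3938 + 91205338632170187/35932 = 15318820 + 91205338632170187/35932 = 91205889068010427/35932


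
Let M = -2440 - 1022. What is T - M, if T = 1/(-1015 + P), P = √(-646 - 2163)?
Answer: 3576362693/1033034 - 53*I/1033034 ≈ 3462.0 - 5.1305e-5*I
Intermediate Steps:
P = 53*I (P = √(-2809) = 53*I ≈ 53.0*I)
T = (-1015 - 53*I)/1033034 (T = 1/(-1015 + 53*I) = (-1015 - 53*I)/1033034 ≈ -0.00098254 - 5.1305e-5*I)
M = -3462
T - M = (-1015/1033034 - 53*I/1033034) - 1*(-3462) = (-1015/1033034 - 53*I/1033034) + 3462 = 3576362693/1033034 - 53*I/1033034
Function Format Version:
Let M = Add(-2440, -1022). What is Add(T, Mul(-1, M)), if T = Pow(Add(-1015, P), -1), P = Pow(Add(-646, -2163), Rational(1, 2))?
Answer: Add(Rational(3576362693, 1033034), Mul(Rational(-53, 1033034), I)) ≈ Add(3462.0, Mul(-5.1305e-5, I))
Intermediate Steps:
P = Mul(53, I) (P = Pow(-2809, Rational(1, 2)) = Mul(53, I) ≈ Mul(53.000, I))
T = Mul(Rational(1, 1033034), Add(-1015, Mul(-53, I))) (T = Pow(Add(-1015, Mul(53, I)), -1) = Mul(Rational(1, 1033034), Add(-1015, Mul(-53, I))) ≈ Add(-0.00098254, Mul(-5.1305e-5, I)))
M = -3462
Add(T, Mul(-1, M)) = Add(Add(Rational(-1015, 1033034), Mul(Rational(-53, 1033034), I)), Mul(-1, -3462)) = Add(Add(Rational(-1015, 1033034), Mul(Rational(-53, 1033034), I)), 3462) = Add(Rational(3576362693, 1033034), Mul(Rational(-53, 1033034), I))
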